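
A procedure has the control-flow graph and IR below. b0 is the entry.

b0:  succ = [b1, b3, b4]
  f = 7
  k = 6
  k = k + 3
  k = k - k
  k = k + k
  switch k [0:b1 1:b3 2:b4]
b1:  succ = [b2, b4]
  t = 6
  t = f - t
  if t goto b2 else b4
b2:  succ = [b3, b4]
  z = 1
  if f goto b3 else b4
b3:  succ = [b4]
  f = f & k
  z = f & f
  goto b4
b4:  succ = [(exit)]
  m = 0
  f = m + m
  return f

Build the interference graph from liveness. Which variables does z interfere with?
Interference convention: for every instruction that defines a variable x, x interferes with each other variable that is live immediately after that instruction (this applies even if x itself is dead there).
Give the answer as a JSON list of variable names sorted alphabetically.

Answer: ["f", "k"]

Analysis:
Per-block:
  b0: {f,k} / ∅
  b1: {t} / {f}
  b2: {z} / {f}
  b3: {f,z} / {f,k}
  b4: {f,m} / ∅

Live sets:
  b0: in=∅ out={f,k}
  b1: in={f,k} out={f,k}
  b2: in={f,k} out={f,k}
  b3: in={f,k} out=∅
  b4: in=∅ out=∅

Interfere edges:
  f — {k,t,z}
  k — {f,t,z}
  m — ∅
  t — {f,k}
  z — {f,k}

N(z) = ["f", "k"]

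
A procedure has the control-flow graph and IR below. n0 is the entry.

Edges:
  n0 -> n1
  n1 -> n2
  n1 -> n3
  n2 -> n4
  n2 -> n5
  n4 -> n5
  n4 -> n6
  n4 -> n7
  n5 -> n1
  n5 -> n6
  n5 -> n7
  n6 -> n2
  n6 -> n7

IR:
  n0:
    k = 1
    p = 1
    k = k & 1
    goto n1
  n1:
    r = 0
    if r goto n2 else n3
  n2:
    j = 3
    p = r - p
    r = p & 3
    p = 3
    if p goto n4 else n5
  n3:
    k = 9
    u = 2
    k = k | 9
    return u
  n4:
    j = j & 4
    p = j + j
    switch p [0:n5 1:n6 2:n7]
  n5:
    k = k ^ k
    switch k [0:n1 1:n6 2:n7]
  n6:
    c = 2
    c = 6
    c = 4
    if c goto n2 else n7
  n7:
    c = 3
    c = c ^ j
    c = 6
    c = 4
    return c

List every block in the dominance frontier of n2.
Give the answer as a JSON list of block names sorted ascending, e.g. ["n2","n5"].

Answer: ["n1", "n2"]

Analysis:
idom tree: n1←n0 n2←n1 n3←n1 n4←n2 n5←n2 n6←n2 n7←n2
Dom∩ at merges:
  n1: preds {n0,n5}: {n0} ∩ {n0,n1,n2,n5} = {n0}; idom=n0
  n2: preds {n1,n6}: {n0,n1} ∩ {n0,n1,n2,n6} = {n0,n1}; idom=n1
  n5: preds {n2,n4}: {n0,n1,n2} ∩ {n0,n1,n2,n4} = {n0,n1,n2}; idom=n2
  n6: preds {n4,n5}: {n0,n1,n2,n4} ∩ {n0,n1,n2,n5} = {n0,n1,n2}; idom=n2
  n7: preds {n4,n5,n6}: {n0,n1,n2,n4} ∩ {n0,n1,n2,n5} ∩ {n0,n1,n2,n6} = {n0,n1,n2}; idom=n2

DF derivation:
  n1←n0: walk · to n0
  n1←n5: walk n5→n2→n1 to n0
  n2←n1: walk · to n1
  n2←n6: walk n6→n2 to n1
  n5←n2: walk · to n2
  n5←n4: walk n4 to n2
  n6←n4: walk n4 to n2
  n6←n5: walk n5 to n2
  n7←n4: walk n4 to n2
  n7←n5: walk n5 to n2
  n7←n6: walk n6 to n2
  n0 → ∅
  n1 → {n1}
  n2 → {n1,n2}
  n3 → ∅
  n4 → {n5,n6,n7}
  n5 → {n1,n6,n7}
  n6 → {n2,n7}
  n7 → ∅

DF(n2) = ["n1", "n2"]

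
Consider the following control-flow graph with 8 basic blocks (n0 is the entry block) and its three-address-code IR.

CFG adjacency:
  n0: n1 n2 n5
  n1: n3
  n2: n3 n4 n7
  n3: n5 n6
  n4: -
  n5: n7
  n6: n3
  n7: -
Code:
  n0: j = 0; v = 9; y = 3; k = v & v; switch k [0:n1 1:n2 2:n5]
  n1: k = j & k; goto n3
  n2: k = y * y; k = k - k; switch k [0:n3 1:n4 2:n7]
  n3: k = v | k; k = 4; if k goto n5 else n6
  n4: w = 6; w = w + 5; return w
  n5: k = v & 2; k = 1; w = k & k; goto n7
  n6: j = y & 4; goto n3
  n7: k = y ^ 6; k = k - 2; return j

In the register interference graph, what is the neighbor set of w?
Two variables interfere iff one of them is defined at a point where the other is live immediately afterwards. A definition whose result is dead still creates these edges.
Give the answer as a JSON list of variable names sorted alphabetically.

def/use:
  n0 def {j,k,v,y} use ∅
  n1 def {k} use {j,k}
  n2 def {k} use {y}
  n3 def {k} use {k,v}
  n4 def {w} use ∅
  n5 def {k,w} use {v}
  n6 def {j} use {y}
  n7 def {k} use {j,y}

Liveness:
  n0 li=∅ lo={j,k,v,y}
  n1 li={j,k,v,y} lo={j,k,v,y}
  n2 li={j,v,y} lo={j,k,v,y}
  n3 li={j,k,v,y} lo={j,k,v,y}
  n4 li=∅ lo=∅
  n5 li={j,v,y} lo={j,y}
  n6 li={k,v,y} lo={j,k,v,y}
  n7 li={j,y} lo=∅

Interference:
  j — {k,v,w,y}
  k — {j,v,y}
  v — {j,k,y}
  w — {j,y}
  y — {j,k,v,w}

N(w) = ["j", "y"]

Answer: ["j", "y"]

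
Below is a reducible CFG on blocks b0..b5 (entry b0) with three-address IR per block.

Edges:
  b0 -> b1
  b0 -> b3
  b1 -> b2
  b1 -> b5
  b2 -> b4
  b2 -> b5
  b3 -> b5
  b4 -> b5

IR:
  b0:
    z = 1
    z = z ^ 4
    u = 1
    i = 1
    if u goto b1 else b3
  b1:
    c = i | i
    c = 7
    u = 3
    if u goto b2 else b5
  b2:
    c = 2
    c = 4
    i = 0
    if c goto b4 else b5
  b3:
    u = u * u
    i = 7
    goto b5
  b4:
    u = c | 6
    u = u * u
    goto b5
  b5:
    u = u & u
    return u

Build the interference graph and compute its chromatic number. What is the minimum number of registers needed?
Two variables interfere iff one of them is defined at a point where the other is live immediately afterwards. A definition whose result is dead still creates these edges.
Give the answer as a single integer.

Answer: 3

Derivation:
Block summaries:
  b0: def={i,u,z} ue=∅
  b1: def={c,u} ue={i}
  b2: def={c,i} ue=∅
  b3: def={i,u} ue={u}
  b4: def={u} ue={c}
  b5: def={u} ue={u}

Backward fixpoint:
  live b0: ∅→{i,u}
  live b1: {i}→{u}
  live b2: {u}→{c,u}
  live b3: {u}→{u}
  live b4: {c}→{u}
  live b5: {u}→∅

Interference:
  c — {i,u}
  i — {c,u}
  u — {c,i}
  z — ∅

Colouring:
  {c,i,u} pairwise interfere (3-clique) ⇒ χ ≥ 3
  3-colouring: r0={c,z}  r1={i}  r2={u}
  χ = 3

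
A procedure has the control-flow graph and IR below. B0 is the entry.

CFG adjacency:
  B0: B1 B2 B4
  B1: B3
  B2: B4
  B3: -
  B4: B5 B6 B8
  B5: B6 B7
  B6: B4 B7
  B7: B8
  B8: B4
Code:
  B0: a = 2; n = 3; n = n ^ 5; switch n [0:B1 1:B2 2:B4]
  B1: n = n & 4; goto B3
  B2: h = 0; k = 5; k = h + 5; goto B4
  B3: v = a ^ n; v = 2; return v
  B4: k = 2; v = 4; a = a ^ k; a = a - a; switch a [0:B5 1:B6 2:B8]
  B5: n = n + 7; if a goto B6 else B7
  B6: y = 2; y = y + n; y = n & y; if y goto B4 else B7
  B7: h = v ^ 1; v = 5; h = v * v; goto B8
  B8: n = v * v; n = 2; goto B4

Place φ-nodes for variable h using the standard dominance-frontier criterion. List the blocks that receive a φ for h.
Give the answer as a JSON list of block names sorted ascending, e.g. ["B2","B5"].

Answer: ["B4", "B8"]

Analysis:
idom tree: B1←B0 B2←B0 B3←B1 B4←B0 B5←B4 B6←B4 B7←B4 B8←B4
Dom∩ at merges:
  B4: preds {B0,B2,B6,B8}: {B0} ∩ {B0,B2} ∩ {B0,B4,B6} ∩ {B0,B4,B8} = {B0}; idom=B0
  B6: preds {B4,B5}: {B0,B4} ∩ {B0,B4,B5} = {B0,B4}; idom=B4
  B7: preds {B5,B6}: {B0,B4,B5} ∩ {B0,B4,B6} = {B0,B4}; idom=B4
  B8: preds {B4,B7}: {B0,B4} ∩ {B0,B4,B7} = {B0,B4}; idom=B4

Frontier:
  B4←B0: walk · to B0
  B4←B2: walk B2 to B0
  B4←B6: walk B6→B4 to B0
  B4←B8: walk B8→B4 to B0
  B6←B4: walk · to B4
  B6←B5: walk B5 to B4
  B7←B5: walk B5 to B4
  B7←B6: walk B6 to B4
  B8←B4: walk · to B4
  B8←B7: walk B7 to B4
  DF(B0)=∅
  DF(B1)=∅
  DF(B2)={B4}
  DF(B3)=∅
  DF(B4)={B4}
  DF(B5)={B6,B7}
  DF(B6)={B4,B7}
  DF(B7)={B8}
  DF(B8)={B4}

φ for h: defs {B2,B7}
  DF⁺ = {B4,B8}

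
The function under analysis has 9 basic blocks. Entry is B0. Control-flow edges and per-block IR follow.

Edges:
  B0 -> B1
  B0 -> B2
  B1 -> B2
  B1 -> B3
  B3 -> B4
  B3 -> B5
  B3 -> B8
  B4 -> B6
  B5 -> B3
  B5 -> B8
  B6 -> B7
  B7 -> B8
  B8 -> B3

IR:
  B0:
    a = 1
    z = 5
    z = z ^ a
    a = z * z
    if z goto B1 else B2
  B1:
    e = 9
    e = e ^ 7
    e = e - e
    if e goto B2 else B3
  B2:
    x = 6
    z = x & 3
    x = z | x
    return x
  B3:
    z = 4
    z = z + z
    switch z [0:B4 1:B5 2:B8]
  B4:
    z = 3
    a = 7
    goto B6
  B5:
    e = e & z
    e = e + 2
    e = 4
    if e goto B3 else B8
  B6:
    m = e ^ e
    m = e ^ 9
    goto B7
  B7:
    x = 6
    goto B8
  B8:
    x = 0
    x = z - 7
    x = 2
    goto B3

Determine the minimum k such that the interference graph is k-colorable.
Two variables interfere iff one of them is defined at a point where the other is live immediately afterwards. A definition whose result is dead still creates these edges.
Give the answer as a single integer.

Answer: 3

Working:
def/use:
  B0: def={a,z} ue=∅
  B1: def={e} ue=∅
  B2: def={x,z} ue=∅
  B3: def={z} ue=∅
  B4: def={a,z} ue=∅
  B5: def={e} ue={e,z}
  B6: def={m} ue={e}
  B7: def={x} ue=∅
  B8: def={x} ue={z}

Liveness:
  B0: in=∅ out=∅
  B1: in=∅ out={e}
  B2: in=∅ out=∅
  B3: in={e} out={e,z}
  B4: in={e} out={e,z}
  B5: in={e,z} out={e,z}
  B6: in={e,z} out={e,z}
  B7: in={e,z} out={e,z}
  B8: in={e,z} out={e}

Interference:
  a↔{e,z}
  e↔{a,m,x,z}
  m↔{e,z}
  x↔{e,z}
  z↔{a,e,m,x}

Chromatic number:
  lower bound: {a,e,z} mutually conflict ⇒ χ ≥ 3
  assign a→R2 e→R0 m→R2 x→R2 z→R1 — no edge inside a register ⇒ χ ≤ 3
  χ = 3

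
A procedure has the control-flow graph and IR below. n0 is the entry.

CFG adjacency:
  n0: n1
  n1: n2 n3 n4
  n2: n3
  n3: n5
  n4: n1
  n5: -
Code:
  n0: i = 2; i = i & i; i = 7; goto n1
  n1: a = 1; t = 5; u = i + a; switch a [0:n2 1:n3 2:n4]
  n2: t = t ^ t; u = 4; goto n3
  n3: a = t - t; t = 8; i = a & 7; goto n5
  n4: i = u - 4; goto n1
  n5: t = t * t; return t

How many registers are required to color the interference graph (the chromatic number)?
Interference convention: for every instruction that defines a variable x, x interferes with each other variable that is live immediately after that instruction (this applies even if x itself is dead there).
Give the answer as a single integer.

Block summaries:
  n0 def {i} use ∅
  n1 def {a,t,u} use {i}
  n2 def {t,u} use {t}
  n3 def {a,i,t} use {t}
  n4 def {i} use {u}
  n5 def {t} use {t}

Liveness:
  n0 li=∅ lo={i}
  n1 li={i} lo={t,u}
  n2 li={t} lo={t}
  n3 li={t} lo={t}
  n4 li={u} lo={i}
  n5 li={t} lo=∅

Interference:
  a↔{i,t,u}
  i↔{a,t}
  t↔{a,i,u}
  u↔{a,t}

Colouring:
  {a,i,t} pairwise interfere (3-clique) ⇒ χ ≥ 3
  assign a→c0 i→c2 t→c1 u→c2 — no edge inside a register ⇒ χ ≤ 3
  χ = 3

Answer: 3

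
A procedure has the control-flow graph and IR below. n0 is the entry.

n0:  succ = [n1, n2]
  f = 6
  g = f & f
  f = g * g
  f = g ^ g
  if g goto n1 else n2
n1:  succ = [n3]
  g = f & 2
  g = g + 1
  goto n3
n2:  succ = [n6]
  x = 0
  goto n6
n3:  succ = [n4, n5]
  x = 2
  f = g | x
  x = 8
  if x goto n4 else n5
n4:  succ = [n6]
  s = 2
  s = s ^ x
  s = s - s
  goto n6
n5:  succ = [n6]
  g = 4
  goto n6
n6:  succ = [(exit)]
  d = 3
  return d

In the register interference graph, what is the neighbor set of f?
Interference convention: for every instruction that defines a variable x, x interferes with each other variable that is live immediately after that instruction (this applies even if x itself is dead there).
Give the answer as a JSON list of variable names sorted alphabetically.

Answer: ["g"]

Working:
Per-block:
  n0: {f,g} / ∅
  n1: {g} / {f}
  n2: {x} / ∅
  n3: {f,x} / {g}
  n4: {s} / {x}
  n5: {g} / ∅
  n6: {d} / ∅

Backward fixpoint:
  n0: in=∅ out={f}
  n1: in={f} out={g}
  n2: in=∅ out=∅
  n3: in={g} out={x}
  n4: in={x} out=∅
  n5: in=∅ out=∅
  n6: in=∅ out=∅

Conflict graph:
  d — ∅
  f — {g}
  g — {f,x}
  s — {x}
  x — {g,s}

N(f) = ["g"]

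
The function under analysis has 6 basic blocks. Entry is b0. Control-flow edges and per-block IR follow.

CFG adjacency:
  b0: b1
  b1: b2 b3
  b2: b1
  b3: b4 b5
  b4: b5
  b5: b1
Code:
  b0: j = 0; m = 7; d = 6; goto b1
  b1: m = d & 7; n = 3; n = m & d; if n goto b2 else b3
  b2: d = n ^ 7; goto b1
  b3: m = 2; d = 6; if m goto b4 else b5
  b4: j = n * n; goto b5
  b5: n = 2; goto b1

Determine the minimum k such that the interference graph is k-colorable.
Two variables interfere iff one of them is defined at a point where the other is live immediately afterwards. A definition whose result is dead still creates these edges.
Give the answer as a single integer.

def/use:
  b0 def {d,j,m} use ∅
  b1 def {m,n} use {d}
  b2 def {d} use {n}
  b3 def {d,m} use ∅
  b4 def {j} use {n}
  b5 def {n} use ∅

Live sets:
  b0 li=∅ lo={d}
  b1 li={d} lo={n}
  b2 li={n} lo={d}
  b3 li={n} lo={d,n}
  b4 li={d,n} lo={d}
  b5 li={d} lo={d}

Interference:
  d — {j,m,n}
  j — {d}
  m — {d,n}
  n — {d,m}

Colouring:
  {d,m,n} pairwise interfere (3-clique) ⇒ χ ≥ 3
  3-colouring: c0={d}  c1={j,m}  c2={n}
  χ = 3

Answer: 3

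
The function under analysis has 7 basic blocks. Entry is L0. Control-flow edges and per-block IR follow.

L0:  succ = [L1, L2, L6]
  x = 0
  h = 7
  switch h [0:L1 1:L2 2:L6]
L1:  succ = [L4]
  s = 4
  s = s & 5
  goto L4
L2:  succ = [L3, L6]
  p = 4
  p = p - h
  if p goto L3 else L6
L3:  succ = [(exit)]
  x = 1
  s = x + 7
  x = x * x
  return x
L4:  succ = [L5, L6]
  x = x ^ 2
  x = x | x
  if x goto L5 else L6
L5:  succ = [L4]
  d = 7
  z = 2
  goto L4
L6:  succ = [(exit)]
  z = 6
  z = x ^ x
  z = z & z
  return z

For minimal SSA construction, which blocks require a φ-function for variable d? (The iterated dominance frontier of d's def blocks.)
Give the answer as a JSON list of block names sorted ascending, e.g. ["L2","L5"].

Answer: ["L4", "L6"]

Analysis:
idom tree: L1←L0 L2←L0 L3←L2 L4←L1 L5←L4 L6←L0
Dom∩ at merges:
  L4: preds {L1,L5}: {L0,L1} ∩ {L0,L1,L4,L5} = {L0,L1}; idom=L1
  L6: preds {L0,L2,L4}: {L0} ∩ {L0,L2} ∩ {L0,L1,L4} = {L0}; idom=L0

Frontier:
  join L4 pred L1: · stop@L1
  join L4 pred L5: L5→L4 stop@L1
  join L6 pred L0: · stop@L0
  join L6 pred L2: L2 stop@L0
  join L6 pred L4: L4→L1 stop@L0
  L0 → ∅
  L1 → {L6}
  L2 → {L6}
  L3 → ∅
  L4 → {L4,L6}
  L5 → {L4}
  L6 → ∅

φ for d: defs {L5}
  DF⁺ = {L4,L6}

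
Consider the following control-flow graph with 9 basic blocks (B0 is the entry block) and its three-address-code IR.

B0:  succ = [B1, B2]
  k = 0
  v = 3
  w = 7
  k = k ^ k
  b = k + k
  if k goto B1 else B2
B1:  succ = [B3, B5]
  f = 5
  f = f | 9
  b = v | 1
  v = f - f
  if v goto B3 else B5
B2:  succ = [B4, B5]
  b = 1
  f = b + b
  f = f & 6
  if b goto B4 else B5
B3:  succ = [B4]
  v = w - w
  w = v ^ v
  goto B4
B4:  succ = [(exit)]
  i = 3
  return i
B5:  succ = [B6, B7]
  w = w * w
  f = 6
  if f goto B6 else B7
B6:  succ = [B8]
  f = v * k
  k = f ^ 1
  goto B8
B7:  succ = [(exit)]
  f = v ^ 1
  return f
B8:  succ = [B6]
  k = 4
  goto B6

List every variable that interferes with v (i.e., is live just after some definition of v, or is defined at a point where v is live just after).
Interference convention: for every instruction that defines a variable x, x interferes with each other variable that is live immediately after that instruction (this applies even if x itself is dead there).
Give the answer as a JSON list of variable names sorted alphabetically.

Answer: ["b", "f", "k", "w"]

Working:
Per-block:
  B0: {b,k,v,w} / ∅
  B1: {b,f,v} / {v}
  B2: {b,f} / ∅
  B3: {v,w} / {w}
  B4: {i} / ∅
  B5: {f,w} / {w}
  B6: {f,k} / {k,v}
  B7: {f} / {v}
  B8: {k} / ∅

Liveness:
  B0: in=∅ out={k,v,w}
  B1: in={k,v,w} out={k,v,w}
  B2: in={k,v,w} out={k,v,w}
  B3: in={w} out=∅
  B4: in=∅ out=∅
  B5: in={k,v,w} out={k,v}
  B6: in={k,v} out={v}
  B7: in={v} out=∅
  B8: in={v} out={k,v}

Conflict graph:
  b↔{f,k,v,w}
  f↔{b,k,v,w}
  i↔∅
  k↔{b,f,v,w}
  v↔{b,f,k,w}
  w↔{b,f,k,v}

N(v) = ["b", "f", "k", "w"]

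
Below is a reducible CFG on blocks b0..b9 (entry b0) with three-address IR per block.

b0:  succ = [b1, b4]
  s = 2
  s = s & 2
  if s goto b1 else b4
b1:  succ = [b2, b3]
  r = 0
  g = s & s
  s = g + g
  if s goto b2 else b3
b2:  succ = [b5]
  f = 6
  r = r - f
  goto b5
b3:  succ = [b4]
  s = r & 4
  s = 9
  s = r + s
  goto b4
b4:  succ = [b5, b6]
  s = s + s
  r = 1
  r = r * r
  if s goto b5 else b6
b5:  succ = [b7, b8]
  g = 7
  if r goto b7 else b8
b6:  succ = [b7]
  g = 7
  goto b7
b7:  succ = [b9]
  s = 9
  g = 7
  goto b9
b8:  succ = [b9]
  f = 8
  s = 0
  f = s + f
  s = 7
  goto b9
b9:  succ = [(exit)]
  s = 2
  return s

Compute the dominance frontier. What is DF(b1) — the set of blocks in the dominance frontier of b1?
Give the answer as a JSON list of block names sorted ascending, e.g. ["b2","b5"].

idom tree: b1←b0 b2←b1 b3←b1 b4←b0 b5←b0 b6←b4 b7←b0 b8←b5 b9←b0
Dom at joins:
  b4: preds {b0,b3}: {b0} ∩ {b0,b1,b3} = {b0}; idom=b0
  b5: preds {b2,b4}: {b0,b1,b2} ∩ {b0,b4} = {b0}; idom=b0
  b7: preds {b5,b6}: {b0,b5} ∩ {b0,b4,b6} = {b0}; idom=b0
  b9: preds {b7,b8}: {b0,b7} ∩ {b0,b5,b8} = {b0}; idom=b0

DF derivation:
  join b4 pred b0: · stop@b0
  join b4 pred b3: b3→b1 stop@b0
  join b5 pred b2: b2→b1 stop@b0
  join b5 pred b4: b4 stop@b0
  join b7 pred b5: b5 stop@b0
  join b7 pred b6: b6→b4 stop@b0
  join b9 pred b7: b7 stop@b0
  join b9 pred b8: b8→b5 stop@b0
  b0: DF=∅
  b1: DF={b4,b5}
  b2: DF={b5}
  b3: DF={b4}
  b4: DF={b5,b7}
  b5: DF={b7,b9}
  b6: DF={b7}
  b7: DF={b9}
  b8: DF={b9}
  b9: DF=∅

DF(b1) = ["b4", "b5"]

Answer: ["b4", "b5"]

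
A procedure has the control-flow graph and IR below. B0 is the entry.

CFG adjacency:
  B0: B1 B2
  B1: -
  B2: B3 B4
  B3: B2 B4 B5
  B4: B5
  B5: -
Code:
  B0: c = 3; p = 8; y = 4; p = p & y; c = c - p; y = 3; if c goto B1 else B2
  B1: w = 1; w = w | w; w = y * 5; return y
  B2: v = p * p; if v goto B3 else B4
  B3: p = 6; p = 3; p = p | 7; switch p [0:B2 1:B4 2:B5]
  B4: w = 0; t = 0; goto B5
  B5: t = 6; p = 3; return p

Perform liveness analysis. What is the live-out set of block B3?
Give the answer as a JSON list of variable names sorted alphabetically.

Answer: ["p"]

Analysis:
def/use:
  B0 def {c,p,y} use ∅
  B1 def {w} use {y}
  B2 def {v} use {p}
  B3 def {p} use ∅
  B4 def {t,w} use ∅
  B5 def {p,t} use ∅

Live sets:
  B0 li=∅ lo={p,y}
  B1 li={y} lo=∅
  B2 li={p} lo=∅
  B3 li=∅ lo={p}
  B4 li=∅ lo=∅
  B5 li=∅ lo=∅

live-out(B3) = ["p"]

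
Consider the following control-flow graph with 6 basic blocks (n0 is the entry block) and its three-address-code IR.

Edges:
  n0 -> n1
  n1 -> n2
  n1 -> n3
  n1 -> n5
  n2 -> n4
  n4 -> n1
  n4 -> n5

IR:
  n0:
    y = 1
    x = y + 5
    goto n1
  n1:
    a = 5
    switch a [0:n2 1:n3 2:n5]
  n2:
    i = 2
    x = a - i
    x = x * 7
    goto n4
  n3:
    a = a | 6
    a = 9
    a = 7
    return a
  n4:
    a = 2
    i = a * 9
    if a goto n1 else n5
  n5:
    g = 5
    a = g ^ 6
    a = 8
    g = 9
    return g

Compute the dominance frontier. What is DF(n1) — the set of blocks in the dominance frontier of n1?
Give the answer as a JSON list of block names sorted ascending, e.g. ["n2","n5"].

Answer: ["n1"]

Working:
idom tree: n1←n0 n2←n1 n3←n1 n4←n2 n5←n1
Dom at joins:
  n1: preds {n0,n4}: {n0} ∩ {n0,n1,n2,n4} = {n0}; idom=n0
  n5: preds {n1,n4}: {n0,n1} ∩ {n0,n1,n2,n4} = {n0,n1}; idom=n1

Frontier:
  join n1 pred n0: · stop@n0
  join n1 pred n4: n4→n2→n1 stop@n0
  join n5 pred n1: · stop@n1
  join n5 pred n4: n4→n2 stop@n1
  DF(n0)=∅
  DF(n1)={n1}
  DF(n2)={n1,n5}
  DF(n3)=∅
  DF(n4)={n1,n5}
  DF(n5)=∅

DF(n1) = ["n1"]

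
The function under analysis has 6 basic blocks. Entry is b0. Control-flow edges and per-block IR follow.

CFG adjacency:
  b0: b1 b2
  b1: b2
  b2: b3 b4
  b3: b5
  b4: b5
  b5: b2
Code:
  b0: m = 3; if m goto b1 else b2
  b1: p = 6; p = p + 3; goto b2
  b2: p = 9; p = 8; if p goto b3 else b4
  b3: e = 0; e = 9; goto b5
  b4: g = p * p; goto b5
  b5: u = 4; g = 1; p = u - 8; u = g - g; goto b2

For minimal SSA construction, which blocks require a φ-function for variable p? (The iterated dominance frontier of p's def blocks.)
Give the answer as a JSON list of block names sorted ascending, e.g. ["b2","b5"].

idom tree: b1←b0 b2←b0 b3←b2 b4←b2 b5←b2
Dom at joins:
  b2: preds {b0,b1,b5}: {b0} ∩ {b0,b1} ∩ {b0,b2,b5} = {b0}; idom=b0
  b5: preds {b3,b4}: {b0,b2,b3} ∩ {b0,b2,b4} = {b0,b2}; idom=b2

DF derivation:
  join b2 pred b0: · stop@b0
  join b2 pred b1: b1 stop@b0
  join b2 pred b5: b5→b2 stop@b0
  join b5 pred b3: b3 stop@b2
  join b5 pred b4: b4 stop@b2
  b0 → ∅
  b1 → {b2}
  b2 → {b2}
  b3 → {b5}
  b4 → {b5}
  b5 → {b2}

φ for p: defs {b1,b2,b5}
  DF⁺ = {b2}

Answer: ["b2"]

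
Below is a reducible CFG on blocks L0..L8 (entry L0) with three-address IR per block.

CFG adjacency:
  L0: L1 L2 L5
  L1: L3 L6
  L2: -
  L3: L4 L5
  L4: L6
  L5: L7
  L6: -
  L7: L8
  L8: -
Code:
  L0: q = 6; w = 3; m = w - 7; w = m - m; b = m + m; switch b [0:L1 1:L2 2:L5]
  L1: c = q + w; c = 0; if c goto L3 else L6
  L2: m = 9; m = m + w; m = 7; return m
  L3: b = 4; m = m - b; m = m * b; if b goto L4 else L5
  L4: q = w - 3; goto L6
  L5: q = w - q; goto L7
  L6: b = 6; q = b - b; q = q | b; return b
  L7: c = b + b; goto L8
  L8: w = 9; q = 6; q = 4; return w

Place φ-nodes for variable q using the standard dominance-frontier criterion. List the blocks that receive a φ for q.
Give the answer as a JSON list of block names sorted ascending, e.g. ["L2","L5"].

Answer: ["L6"]

Analysis:
idom tree: L1←L0 L2←L0 L3←L1 L4←L3 L5←L0 L6←L1 L7←L5 L8←L7
Dom at joins:
  L5: preds {L0,L3}: {L0} ∩ {L0,L1,L3} = {L0}; idom=L0
  L6: preds {L1,L4}: {L0,L1} ∩ {L0,L1,L3,L4} = {L0,L1}; idom=L1

Frontier:
  L5←L0: walk · to L0
  L5←L3: walk L3→L1 to L0
  L6←L1: walk · to L1
  L6←L4: walk L4→L3 to L1
  L0 → ∅
  L1 → {L5}
  L2 → ∅
  L3 → {L5,L6}
  L4 → {L6}
  L5 → ∅
  L6 → ∅
  L7 → ∅
  L8 → ∅

φ for q: defs {L0,L4,L5,L6,L8}
  DF⁺ = {L6}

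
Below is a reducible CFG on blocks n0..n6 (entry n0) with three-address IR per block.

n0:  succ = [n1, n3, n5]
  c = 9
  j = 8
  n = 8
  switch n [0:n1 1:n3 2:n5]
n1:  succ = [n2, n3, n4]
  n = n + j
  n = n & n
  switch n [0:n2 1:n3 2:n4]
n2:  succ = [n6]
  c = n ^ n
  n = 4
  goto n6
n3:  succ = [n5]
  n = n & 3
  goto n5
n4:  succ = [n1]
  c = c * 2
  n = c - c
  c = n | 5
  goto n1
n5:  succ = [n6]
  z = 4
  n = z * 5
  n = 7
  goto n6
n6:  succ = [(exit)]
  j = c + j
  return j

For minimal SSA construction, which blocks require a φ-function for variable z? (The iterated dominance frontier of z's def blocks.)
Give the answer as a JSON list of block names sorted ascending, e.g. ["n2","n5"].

Answer: ["n6"]

Analysis:
idom tree: n1←n0 n2←n1 n3←n0 n4←n1 n5←n0 n6←n0
Dom∩ at merges:
  n1: preds {n0,n4}: {n0} ∩ {n0,n1,n4} = {n0}; idom=n0
  n3: preds {n0,n1}: {n0} ∩ {n0,n1} = {n0}; idom=n0
  n5: preds {n0,n3}: {n0} ∩ {n0,n3} = {n0}; idom=n0
  n6: preds {n2,n5}: {n0,n1,n2} ∩ {n0,n5} = {n0}; idom=n0

DF walk-up:
  n1←n0: walk · to n0
  n1←n4: walk n4→n1 to n0
  n3←n0: walk · to n0
  n3←n1: walk n1 to n0
  n5←n0: walk · to n0
  n5←n3: walk n3 to n0
  n6←n2: walk n2→n1 to n0
  n6←n5: walk n5 to n0
  n0: DF=∅
  n1: DF={n1,n3,n6}
  n2: DF={n6}
  n3: DF={n5}
  n4: DF={n1}
  n5: DF={n6}
  n6: DF=∅

φ for z: defs {n5}
  DF⁺ = {n6}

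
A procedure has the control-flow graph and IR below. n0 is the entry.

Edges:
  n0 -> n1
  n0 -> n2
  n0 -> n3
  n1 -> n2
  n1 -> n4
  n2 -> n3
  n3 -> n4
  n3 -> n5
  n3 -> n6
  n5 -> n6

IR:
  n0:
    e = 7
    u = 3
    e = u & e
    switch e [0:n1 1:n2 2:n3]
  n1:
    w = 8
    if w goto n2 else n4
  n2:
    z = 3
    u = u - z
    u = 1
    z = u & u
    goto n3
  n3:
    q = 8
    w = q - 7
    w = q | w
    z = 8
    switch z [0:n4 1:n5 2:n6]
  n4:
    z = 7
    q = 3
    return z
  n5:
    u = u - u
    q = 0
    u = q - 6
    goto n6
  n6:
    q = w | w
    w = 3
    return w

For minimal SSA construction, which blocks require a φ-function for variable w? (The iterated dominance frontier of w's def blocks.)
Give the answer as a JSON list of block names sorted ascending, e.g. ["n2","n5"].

idom tree: n1←n0 n2←n0 n3←n0 n4←n0 n5←n3 n6←n3
Dom at joins:
  n2: preds {n0,n1}: {n0} ∩ {n0,n1} = {n0}; idom=n0
  n3: preds {n0,n2}: {n0} ∩ {n0,n2} = {n0}; idom=n0
  n4: preds {n1,n3}: {n0,n1} ∩ {n0,n3} = {n0}; idom=n0
  n6: preds {n3,n5}: {n0,n3} ∩ {n0,n3,n5} = {n0,n3}; idom=n3

Frontier:
  join n2 pred n0: · stop@n0
  join n2 pred n1: n1 stop@n0
  join n3 pred n0: · stop@n0
  join n3 pred n2: n2 stop@n0
  join n4 pred n1: n1 stop@n0
  join n4 pred n3: n3 stop@n0
  join n6 pred n3: · stop@n3
  join n6 pred n5: n5 stop@n3
  n0: DF=∅
  n1: DF={n2,n4}
  n2: DF={n3}
  n3: DF={n4}
  n4: DF=∅
  n5: DF={n6}
  n6: DF=∅

φ for w: defs {n1,n3,n6}
  DF⁺ = {n2,n3,n4}

Answer: ["n2", "n3", "n4"]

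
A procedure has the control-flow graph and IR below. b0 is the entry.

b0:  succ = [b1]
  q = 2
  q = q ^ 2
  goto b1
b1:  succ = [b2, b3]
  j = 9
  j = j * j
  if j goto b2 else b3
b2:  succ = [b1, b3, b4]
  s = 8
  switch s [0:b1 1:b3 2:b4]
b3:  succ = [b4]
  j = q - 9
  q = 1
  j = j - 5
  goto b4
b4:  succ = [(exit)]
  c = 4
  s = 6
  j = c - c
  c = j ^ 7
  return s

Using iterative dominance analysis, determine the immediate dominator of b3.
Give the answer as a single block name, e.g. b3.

idom tree: b1←b0 b2←b1 b3←b1 b4←b1
Join-block Dom:
  b1: preds {b0,b2}: {b0} ∩ {b0,b1,b2} = {b0}; idom=b0
  b3: preds {b1,b2}: {b0,b1} ∩ {b0,b1,b2} = {b0,b1}; idom=b1
  b4: preds {b2,b3}: {b0,b1,b2} ∩ {b0,b1,b3} = {b0,b1}; idom=b1

idom(b3) = b1

Answer: b1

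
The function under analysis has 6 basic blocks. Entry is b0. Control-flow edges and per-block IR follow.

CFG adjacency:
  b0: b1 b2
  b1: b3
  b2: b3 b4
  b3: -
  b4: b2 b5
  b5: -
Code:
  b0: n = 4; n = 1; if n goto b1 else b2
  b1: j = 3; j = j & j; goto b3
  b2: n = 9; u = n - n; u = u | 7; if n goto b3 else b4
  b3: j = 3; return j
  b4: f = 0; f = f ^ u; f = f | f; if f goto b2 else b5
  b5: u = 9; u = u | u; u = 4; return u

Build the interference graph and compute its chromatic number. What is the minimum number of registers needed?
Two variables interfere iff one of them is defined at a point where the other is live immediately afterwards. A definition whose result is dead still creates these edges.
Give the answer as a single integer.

def/use:
  b0 def {n} use ∅
  b1 def {j} use ∅
  b2 def {n,u} use ∅
  b3 def {j} use ∅
  b4 def {f} use {u}
  b5 def {u} use ∅

Liveness:
  b0: in=∅ out=∅
  b1: in=∅ out=∅
  b2: in=∅ out={u}
  b3: in=∅ out=∅
  b4: in={u} out=∅
  b5: in=∅ out=∅

Conflict graph:
  f: {u}
  j: ∅
  n: {u}
  u: {f,n}

Colouring:
  clique {f,u} ⇒ need ≥ 2
  assign f→R1 j→R0 n→R1 u→R0 — no edge inside a register ⇒ χ ≤ 2
  χ = 2

Answer: 2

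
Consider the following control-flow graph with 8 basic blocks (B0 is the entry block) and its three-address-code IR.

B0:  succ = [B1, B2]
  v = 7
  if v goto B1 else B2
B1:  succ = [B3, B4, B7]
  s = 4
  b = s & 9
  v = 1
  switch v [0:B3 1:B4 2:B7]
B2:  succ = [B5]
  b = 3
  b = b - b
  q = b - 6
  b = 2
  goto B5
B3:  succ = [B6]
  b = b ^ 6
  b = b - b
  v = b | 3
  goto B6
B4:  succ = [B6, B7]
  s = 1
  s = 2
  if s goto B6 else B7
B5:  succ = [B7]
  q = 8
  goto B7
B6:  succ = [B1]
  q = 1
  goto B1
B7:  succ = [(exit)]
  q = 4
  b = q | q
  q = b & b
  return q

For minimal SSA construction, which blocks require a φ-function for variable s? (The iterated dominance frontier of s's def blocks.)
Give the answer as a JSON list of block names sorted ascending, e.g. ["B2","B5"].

Answer: ["B1", "B6", "B7"]

Working:
idom tree: B1←B0 B2←B0 B3←B1 B4←B1 B5←B2 B6←B1 B7←B0
Join-block Dom:
  B1: preds {B0,B6}: {B0} ∩ {B0,B1,B6} = {B0}; idom=B0
  B6: preds {B3,B4}: {B0,B1,B3} ∩ {B0,B1,B4} = {B0,B1}; idom=B1
  B7: preds {B1,B4,B5}: {B0,B1} ∩ {B0,B1,B4} ∩ {B0,B2,B5} = {B0}; idom=B0

Frontier:
  join B1 pred B0: · stop@B0
  join B1 pred B6: B6→B1 stop@B0
  join B6 pred B3: B3 stop@B1
  join B6 pred B4: B4 stop@B1
  join B7 pred B1: B1 stop@B0
  join B7 pred B4: B4→B1 stop@B0
  join B7 pred B5: B5→B2 stop@B0
  B0: DF=∅
  B1: DF={B1,B7}
  B2: DF={B7}
  B3: DF={B6}
  B4: DF={B6,B7}
  B5: DF={B7}
  B6: DF={B1}
  B7: DF=∅

φ for s: defs {B1,B4}
  DF⁺ = {B1,B6,B7}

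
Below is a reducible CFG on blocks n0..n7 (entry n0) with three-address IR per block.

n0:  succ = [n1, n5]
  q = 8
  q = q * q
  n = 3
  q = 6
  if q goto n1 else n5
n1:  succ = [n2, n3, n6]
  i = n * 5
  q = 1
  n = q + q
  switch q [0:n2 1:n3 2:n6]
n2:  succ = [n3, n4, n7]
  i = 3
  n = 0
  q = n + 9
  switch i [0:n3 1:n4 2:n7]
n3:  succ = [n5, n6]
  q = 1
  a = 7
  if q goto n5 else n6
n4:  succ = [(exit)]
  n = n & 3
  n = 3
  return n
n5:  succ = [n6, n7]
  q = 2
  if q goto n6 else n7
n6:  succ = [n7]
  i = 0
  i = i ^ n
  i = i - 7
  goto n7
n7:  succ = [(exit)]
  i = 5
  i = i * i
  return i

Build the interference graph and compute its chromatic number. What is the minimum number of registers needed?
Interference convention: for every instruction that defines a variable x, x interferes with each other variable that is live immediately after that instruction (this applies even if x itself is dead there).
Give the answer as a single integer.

Answer: 3

Working:
Block summaries:
  n0: def={n,q} ue=∅
  n1: def={i,n,q} ue={n}
  n2: def={i,n,q} ue=∅
  n3: def={a,q} ue=∅
  n4: def={n} ue={n}
  n5: def={q} ue=∅
  n6: def={i} ue={n}
  n7: def={i} ue=∅

Live sets:
  n0: in=∅ out={n}
  n1: in={n} out={n}
  n2: in=∅ out={n}
  n3: in={n} out={n}
  n4: in={n} out=∅
  n5: in={n} out={n}
  n6: in={n} out=∅
  n7: in=∅ out=∅

Conflict graph:
  a: {n,q}
  i: {n,q}
  n: {a,i,q}
  q: {a,i,n}

Chromatic number:
  clique {a,n,q} ⇒ need ≥ 3
  assign a→r2 i→r2 n→r0 q→r1 — no edge inside a register ⇒ χ ≤ 3
  χ = 3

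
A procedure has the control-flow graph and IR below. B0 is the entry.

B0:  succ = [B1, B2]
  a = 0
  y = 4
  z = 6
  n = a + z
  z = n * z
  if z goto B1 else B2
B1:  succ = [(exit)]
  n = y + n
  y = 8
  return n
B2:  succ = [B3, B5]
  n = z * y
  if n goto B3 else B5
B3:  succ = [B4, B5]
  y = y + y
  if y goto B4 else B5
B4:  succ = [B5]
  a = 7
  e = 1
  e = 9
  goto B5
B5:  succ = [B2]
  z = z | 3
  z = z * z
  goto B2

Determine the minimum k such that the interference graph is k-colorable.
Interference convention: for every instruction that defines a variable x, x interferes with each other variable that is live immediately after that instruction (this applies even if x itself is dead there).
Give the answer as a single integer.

Answer: 3

Working:
Block summaries:
  B0 def {a,n,y,z} use ∅
  B1 def {n,y} use {n,y}
  B2 def {n} use {y,z}
  B3 def {y} use {y}
  B4 def {a,e} use ∅
  B5 def {z} use {z}

Liveness:
  live B0: ∅→{n,y,z}
  live B1: {n,y}→∅
  live B2: {y,z}→{y,z}
  live B3: {y,z}→{y,z}
  live B4: {y,z}→{y,z}
  live B5: {y,z}→{y,z}

Conflict graph:
  a: {y,z}
  e: {y,z}
  n: {y,z}
  y: {a,e,n,z}
  z: {a,e,n,y}

Registers:
  {a,y,z} pairwise interfere (3-clique) ⇒ χ ≥ 3
  assign a→r2 e→r2 n→r2 y→r0 z→r1 — no edge inside a register ⇒ χ ≤ 3
  χ = 3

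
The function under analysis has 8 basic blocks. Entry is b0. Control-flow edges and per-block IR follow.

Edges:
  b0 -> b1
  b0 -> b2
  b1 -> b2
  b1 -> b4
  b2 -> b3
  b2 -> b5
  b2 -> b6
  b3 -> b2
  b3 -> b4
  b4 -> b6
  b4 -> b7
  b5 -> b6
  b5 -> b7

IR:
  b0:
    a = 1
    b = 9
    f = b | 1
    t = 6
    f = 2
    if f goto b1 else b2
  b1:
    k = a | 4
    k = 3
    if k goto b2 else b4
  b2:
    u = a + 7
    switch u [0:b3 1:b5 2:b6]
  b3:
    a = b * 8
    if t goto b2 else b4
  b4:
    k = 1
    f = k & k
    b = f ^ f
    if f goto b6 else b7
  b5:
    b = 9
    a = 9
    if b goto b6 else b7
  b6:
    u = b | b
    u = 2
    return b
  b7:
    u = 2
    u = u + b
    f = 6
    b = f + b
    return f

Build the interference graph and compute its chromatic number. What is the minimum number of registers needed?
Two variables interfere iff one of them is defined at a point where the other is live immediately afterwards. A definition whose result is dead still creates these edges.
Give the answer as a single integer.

Per-block:
  b0: {a,b,f,t} / ∅
  b1: {k} / {a}
  b2: {u} / {a}
  b3: {a} / {b,t}
  b4: {b,f,k} / ∅
  b5: {a,b} / ∅
  b6: {u} / {b}
  b7: {b,f,u} / {b}

Liveness:
  live b0: ∅→{a,b,t}
  live b1: {a,b,t}→{a,b,t}
  live b2: {a,b,t}→{b,t}
  live b3: {b,t}→{a,b,t}
  live b4: ∅→{b}
  live b5: ∅→{b}
  live b6: {b}→∅
  live b7: {b}→∅

Conflict graph:
  a↔{b,f,k,t}
  b↔{a,f,k,t,u}
  f↔{a,b,t}
  k↔{a,b,t}
  t↔{a,b,f,k,u}
  u↔{b,t}

Chromatic number:
  lower bound: {a,b,f,t} mutually conflict ⇒ χ ≥ 4
  4-colouring: c0={b}  c1={t}  c2={a,u}  c3={f,k}
  χ = 4

Answer: 4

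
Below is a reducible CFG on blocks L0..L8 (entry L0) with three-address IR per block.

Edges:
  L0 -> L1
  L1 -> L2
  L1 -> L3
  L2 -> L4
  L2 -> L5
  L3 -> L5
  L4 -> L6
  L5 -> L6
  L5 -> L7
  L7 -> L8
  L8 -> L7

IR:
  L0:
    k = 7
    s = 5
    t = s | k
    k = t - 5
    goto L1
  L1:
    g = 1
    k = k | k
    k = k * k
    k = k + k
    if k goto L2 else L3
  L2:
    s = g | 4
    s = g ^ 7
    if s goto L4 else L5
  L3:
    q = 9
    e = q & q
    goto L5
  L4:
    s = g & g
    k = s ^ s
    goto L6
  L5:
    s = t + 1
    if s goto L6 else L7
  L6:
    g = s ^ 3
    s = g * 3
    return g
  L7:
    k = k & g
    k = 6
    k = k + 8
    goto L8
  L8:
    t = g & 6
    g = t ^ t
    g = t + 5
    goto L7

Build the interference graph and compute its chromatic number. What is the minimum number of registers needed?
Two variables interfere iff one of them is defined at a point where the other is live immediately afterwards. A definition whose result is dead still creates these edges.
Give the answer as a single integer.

Answer: 4

Working:
def/use:
  L0 def {k,s,t} use ∅
  L1 def {g,k} use {k}
  L2 def {s} use {g}
  L3 def {e,q} use ∅
  L4 def {k,s} use {g}
  L5 def {s} use {t}
  L6 def {g,s} use {s}
  L7 def {k} use {g,k}
  L8 def {g,t} use {g}

Live sets:
  live L0: ∅→{k,t}
  live L1: {k,t}→{g,k,t}
  live L2: {g,k,t}→{g,k,t}
  live L3: {g,k,t}→{g,k,t}
  live L4: {g}→{s}
  live L5: {g,k,t}→{g,k,s}
  live L6: {s}→∅
  live L7: {g,k}→{g,k}
  live L8: {g,k}→{g,k}

Interfere edges:
  e — {g,k,t}
  g — {e,k,q,s,t}
  k — {e,g,q,s,t}
  q — {g,k,t}
  s — {g,k,t}
  t — {e,g,k,q,s}

Chromatic number:
  clique {e,g,k,t} ⇒ need ≥ 4
  assign e→r3 g→r0 k→r1 q→r3 s→r3 t→r2 — no edge inside a register ⇒ χ ≤ 4
  χ = 4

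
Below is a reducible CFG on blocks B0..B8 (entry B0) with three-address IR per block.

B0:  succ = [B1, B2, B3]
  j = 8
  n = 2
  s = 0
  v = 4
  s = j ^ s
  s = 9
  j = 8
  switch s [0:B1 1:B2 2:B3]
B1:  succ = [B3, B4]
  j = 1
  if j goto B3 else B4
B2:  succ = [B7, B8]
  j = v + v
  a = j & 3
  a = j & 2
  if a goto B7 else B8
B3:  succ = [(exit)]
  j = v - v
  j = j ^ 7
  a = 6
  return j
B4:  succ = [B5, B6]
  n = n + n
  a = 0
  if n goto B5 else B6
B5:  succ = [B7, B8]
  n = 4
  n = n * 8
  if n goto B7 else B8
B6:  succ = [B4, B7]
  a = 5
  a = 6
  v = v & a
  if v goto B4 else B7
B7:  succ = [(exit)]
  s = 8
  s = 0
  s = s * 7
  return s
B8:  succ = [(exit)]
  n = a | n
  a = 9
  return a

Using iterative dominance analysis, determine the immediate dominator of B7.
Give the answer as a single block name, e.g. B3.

idom tree: B1←B0 B2←B0 B3←B0 B4←B1 B5←B4 B6←B4 B7←B0 B8←B0
Dom∩ at merges:
  B3: preds {B0,B1}: {B0} ∩ {B0,B1} = {B0}; idom=B0
  B4: preds {B1,B6}: {B0,B1} ∩ {B0,B1,B4,B6} = {B0,B1}; idom=B1
  B7: preds {B2,B5,B6}: {B0,B2} ∩ {B0,B1,B4,B5} ∩ {B0,B1,B4,B6} = {B0}; idom=B0
  B8: preds {B2,B5}: {B0,B2} ∩ {B0,B1,B4,B5} = {B0}; idom=B0

idom(B7) = B0

Answer: B0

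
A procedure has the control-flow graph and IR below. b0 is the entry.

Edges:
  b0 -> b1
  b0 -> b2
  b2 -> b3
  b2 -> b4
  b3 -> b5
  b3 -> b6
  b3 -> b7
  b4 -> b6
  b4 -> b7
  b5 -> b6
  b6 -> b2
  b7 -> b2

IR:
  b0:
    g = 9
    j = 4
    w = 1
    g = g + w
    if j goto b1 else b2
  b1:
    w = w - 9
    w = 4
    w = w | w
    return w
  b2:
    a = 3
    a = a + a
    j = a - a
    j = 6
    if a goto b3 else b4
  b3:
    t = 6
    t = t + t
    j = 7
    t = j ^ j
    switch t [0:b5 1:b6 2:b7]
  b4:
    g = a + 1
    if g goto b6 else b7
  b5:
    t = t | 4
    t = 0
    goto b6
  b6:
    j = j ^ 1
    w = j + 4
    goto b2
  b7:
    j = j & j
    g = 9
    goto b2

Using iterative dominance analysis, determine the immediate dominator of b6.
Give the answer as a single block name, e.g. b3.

idom tree: b1←b0 b2←b0 b3←b2 b4←b2 b5←b3 b6←b2 b7←b2
Join-block Dom:
  b2: preds {b0,b6,b7}: {b0} ∩ {b0,b2,b6} ∩ {b0,b2,b7} = {b0}; idom=b0
  b6: preds {b3,b4,b5}: {b0,b2,b3} ∩ {b0,b2,b4} ∩ {b0,b2,b3,b5} = {b0,b2}; idom=b2
  b7: preds {b3,b4}: {b0,b2,b3} ∩ {b0,b2,b4} = {b0,b2}; idom=b2

idom(b6) = b2

Answer: b2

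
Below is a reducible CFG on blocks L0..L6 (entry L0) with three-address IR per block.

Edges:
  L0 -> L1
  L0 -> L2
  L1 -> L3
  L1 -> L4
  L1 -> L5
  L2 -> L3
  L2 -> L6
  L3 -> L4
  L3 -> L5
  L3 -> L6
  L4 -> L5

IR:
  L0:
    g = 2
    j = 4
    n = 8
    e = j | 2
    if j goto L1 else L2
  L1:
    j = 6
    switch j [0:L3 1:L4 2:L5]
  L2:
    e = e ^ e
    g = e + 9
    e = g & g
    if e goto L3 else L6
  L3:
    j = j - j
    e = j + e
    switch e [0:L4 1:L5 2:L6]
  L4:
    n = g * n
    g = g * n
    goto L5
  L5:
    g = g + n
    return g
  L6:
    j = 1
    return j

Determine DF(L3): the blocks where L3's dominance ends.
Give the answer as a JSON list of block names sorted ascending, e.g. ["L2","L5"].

Answer: ["L4", "L5", "L6"]

Derivation:
idom tree: L1←L0 L2←L0 L3←L0 L4←L0 L5←L0 L6←L0
Dom∩ at merges:
  L3: preds {L1,L2}: {L0,L1} ∩ {L0,L2} = {L0}; idom=L0
  L4: preds {L1,L3}: {L0,L1} ∩ {L0,L3} = {L0}; idom=L0
  L5: preds {L1,L3,L4}: {L0,L1} ∩ {L0,L3} ∩ {L0,L4} = {L0}; idom=L0
  L6: preds {L2,L3}: {L0,L2} ∩ {L0,L3} = {L0}; idom=L0

DF derivation:
  join L3 pred L1: L1 stop@L0
  join L3 pred L2: L2 stop@L0
  join L4 pred L1: L1 stop@L0
  join L4 pred L3: L3 stop@L0
  join L5 pred L1: L1 stop@L0
  join L5 pred L3: L3 stop@L0
  join L5 pred L4: L4 stop@L0
  join L6 pred L2: L2 stop@L0
  join L6 pred L3: L3 stop@L0
  DF(L0)=∅
  DF(L1)={L3,L4,L5}
  DF(L2)={L3,L6}
  DF(L3)={L4,L5,L6}
  DF(L4)={L5}
  DF(L5)=∅
  DF(L6)=∅

DF(L3) = ["L4", "L5", "L6"]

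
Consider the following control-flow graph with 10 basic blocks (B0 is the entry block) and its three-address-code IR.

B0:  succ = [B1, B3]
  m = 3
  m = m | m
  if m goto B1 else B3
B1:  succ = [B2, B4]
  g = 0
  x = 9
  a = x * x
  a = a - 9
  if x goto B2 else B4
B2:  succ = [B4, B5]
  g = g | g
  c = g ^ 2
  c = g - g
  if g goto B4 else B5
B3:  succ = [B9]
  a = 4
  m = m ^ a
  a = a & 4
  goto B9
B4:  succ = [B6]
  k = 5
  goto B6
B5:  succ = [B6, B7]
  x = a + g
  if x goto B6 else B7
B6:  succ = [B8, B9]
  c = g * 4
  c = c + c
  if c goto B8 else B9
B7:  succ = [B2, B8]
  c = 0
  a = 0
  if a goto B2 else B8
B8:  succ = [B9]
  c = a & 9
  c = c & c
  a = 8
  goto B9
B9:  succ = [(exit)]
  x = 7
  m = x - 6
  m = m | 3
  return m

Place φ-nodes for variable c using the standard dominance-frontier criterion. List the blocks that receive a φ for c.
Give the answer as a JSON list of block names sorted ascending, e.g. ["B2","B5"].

idom tree: B1←B0 B2←B1 B3←B0 B4←B1 B5←B2 B6←B1 B7←B5 B8←B1 B9←B0
Dom∩ at merges:
  B2: preds {B1,B7}: {B0,B1} ∩ {B0,B1,B2,B5,B7} = {B0,B1}; idom=B1
  B4: preds {B1,B2}: {B0,B1} ∩ {B0,B1,B2} = {B0,B1}; idom=B1
  B6: preds {B4,B5}: {B0,B1,B4} ∩ {B0,B1,B2,B5} = {B0,B1}; idom=B1
  B8: preds {B6,B7}: {B0,B1,B6} ∩ {B0,B1,B2,B5,B7} = {B0,B1}; idom=B1
  B9: preds {B3,B6,B8}: {B0,B3} ∩ {B0,B1,B6} ∩ {B0,B1,B8} = {B0}; idom=B0

DF walk-up:
  join B2 pred B1: · stop@B1
  join B2 pred B7: B7→B5→B2 stop@B1
  join B4 pred B1: · stop@B1
  join B4 pred B2: B2 stop@B1
  join B6 pred B4: B4 stop@B1
  join B6 pred B5: B5→B2 stop@B1
  join B8 pred B6: B6 stop@B1
  join B8 pred B7: B7→B5→B2 stop@B1
  join B9 pred B3: B3 stop@B0
  join B9 pred B6: B6→B1 stop@B0
  join B9 pred B8: B8→B1 stop@B0
  DF(B0)=∅
  DF(B1)={B9}
  DF(B2)={B2,B4,B6,B8}
  DF(B3)={B9}
  DF(B4)={B6}
  DF(B5)={B2,B6,B8}
  DF(B6)={B8,B9}
  DF(B7)={B2,B8}
  DF(B8)={B9}
  DF(B9)=∅

φ for c: defs {B2,B6,B7,B8}
  DF⁺ = {B2,B4,B6,B8,B9}

Answer: ["B2", "B4", "B6", "B8", "B9"]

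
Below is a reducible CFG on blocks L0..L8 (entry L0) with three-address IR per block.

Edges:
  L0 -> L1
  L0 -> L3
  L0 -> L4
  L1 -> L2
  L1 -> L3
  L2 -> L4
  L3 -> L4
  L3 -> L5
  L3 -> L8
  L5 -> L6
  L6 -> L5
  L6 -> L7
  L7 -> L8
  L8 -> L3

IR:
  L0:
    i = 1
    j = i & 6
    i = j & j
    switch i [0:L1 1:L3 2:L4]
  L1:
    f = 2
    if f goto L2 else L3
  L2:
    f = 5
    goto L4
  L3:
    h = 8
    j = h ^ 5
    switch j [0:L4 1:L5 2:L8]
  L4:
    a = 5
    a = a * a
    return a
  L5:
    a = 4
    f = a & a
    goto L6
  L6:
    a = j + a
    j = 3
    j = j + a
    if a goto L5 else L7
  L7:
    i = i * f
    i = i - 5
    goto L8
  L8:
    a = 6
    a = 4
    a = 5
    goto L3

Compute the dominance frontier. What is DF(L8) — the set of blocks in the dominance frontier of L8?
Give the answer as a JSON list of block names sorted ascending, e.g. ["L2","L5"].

Answer: ["L3"]

Analysis:
idom tree: L1←L0 L2←L1 L3←L0 L4←L0 L5←L3 L6←L5 L7←L6 L8←L3
Dom∩ at merges:
  L3: preds {L0,L1,L8}: {L0} ∩ {L0,L1} ∩ {L0,L3,L8} = {L0}; idom=L0
  L4: preds {L0,L2,L3}: {L0} ∩ {L0,L1,L2} ∩ {L0,L3} = {L0}; idom=L0
  L5: preds {L3,L6}: {L0,L3} ∩ {L0,L3,L5,L6} = {L0,L3}; idom=L3
  L8: preds {L3,L7}: {L0,L3} ∩ {L0,L3,L5,L6,L7} = {L0,L3}; idom=L3

DF derivation:
  join L3 pred L0: · stop@L0
  join L3 pred L1: L1 stop@L0
  join L3 pred L8: L8→L3 stop@L0
  join L4 pred L0: · stop@L0
  join L4 pred L2: L2→L1 stop@L0
  join L4 pred L3: L3 stop@L0
  join L5 pred L3: · stop@L3
  join L5 pred L6: L6→L5 stop@L3
  join L8 pred L3: · stop@L3
  join L8 pred L7: L7→L6→L5 stop@L3
  DF(L0)=∅
  DF(L1)={L3,L4}
  DF(L2)={L4}
  DF(L3)={L3,L4}
  DF(L4)=∅
  DF(L5)={L5,L8}
  DF(L6)={L5,L8}
  DF(L7)={L8}
  DF(L8)={L3}

DF(L8) = ["L3"]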